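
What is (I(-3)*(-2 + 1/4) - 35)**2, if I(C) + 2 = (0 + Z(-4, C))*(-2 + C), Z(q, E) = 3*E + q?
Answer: 337561/16 ≈ 21098.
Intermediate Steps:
Z(q, E) = q + 3*E
I(C) = -2 + (-4 + 3*C)*(-2 + C) (I(C) = -2 + (0 + (-4 + 3*C))*(-2 + C) = -2 + (-4 + 3*C)*(-2 + C))
(I(-3)*(-2 + 1/4) - 35)**2 = ((6 - 10*(-3) + 3*(-3)**2)*(-2 + 1/4) - 35)**2 = ((6 + 30 + 3*9)*(-2 + 1/4) - 35)**2 = ((6 + 30 + 27)*(-7/4) - 35)**2 = (63*(-7/4) - 35)**2 = (-441/4 - 35)**2 = (-581/4)**2 = 337561/16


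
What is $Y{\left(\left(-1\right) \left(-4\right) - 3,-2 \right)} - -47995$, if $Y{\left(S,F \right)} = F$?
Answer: $47993$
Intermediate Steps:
$Y{\left(\left(-1\right) \left(-4\right) - 3,-2 \right)} - -47995 = -2 - -47995 = -2 + 47995 = 47993$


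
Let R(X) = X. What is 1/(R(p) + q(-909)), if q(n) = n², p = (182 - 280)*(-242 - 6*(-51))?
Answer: 1/820009 ≈ 1.2195e-6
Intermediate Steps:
p = -6272 (p = -98*(-242 + 306) = -98*64 = -6272)
1/(R(p) + q(-909)) = 1/(-6272 + (-909)²) = 1/(-6272 + 826281) = 1/820009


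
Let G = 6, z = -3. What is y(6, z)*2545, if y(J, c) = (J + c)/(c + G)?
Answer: 2545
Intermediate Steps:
y(J, c) = (J + c)/(6 + c) (y(J, c) = (J + c)/(c + 6) = (J + c)/(6 + c))
y(6, z)*2545 = ((6 - 3)/(6 - 3))*2545 = (3/3)*2545 = ((⅓)*3)*2545 = 1*2545 = 2545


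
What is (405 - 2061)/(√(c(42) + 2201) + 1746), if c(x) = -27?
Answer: -1445688/1523171 + 828*√2174/1523171 ≈ -0.92378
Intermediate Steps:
(405 - 2061)/(√(c(42) + 2201) + 1746) = (405 - 2061)/(√(-27 + 2201) + 1746) = -1656/(√2174 + 1746) = -1656/(1746 + √2174)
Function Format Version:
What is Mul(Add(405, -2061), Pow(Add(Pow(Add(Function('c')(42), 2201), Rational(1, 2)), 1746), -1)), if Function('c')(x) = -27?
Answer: Add(Rational(-1445688, 1523171), Mul(Rational(828, 1523171), Pow(2174, Rational(1, 2)))) ≈ -0.92378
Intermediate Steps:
Mul(Add(405, -2061), Pow(Add(Pow(Add(Function('c')(42), 2201), Rational(1, 2)), 1746), -1)) = Mul(Add(405, -2061), Pow(Add(Pow(Add(-27, 2201), Rational(1, 2)), 1746), -1)) = Mul(-1656, Pow(Add(Pow(2174, Rational(1, 2)), 1746), -1)) = Mul(-1656, Pow(Add(1746, Pow(2174, Rational(1, 2))), -1))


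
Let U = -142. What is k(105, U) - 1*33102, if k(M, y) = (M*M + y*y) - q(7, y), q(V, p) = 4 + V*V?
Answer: -1966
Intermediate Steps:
q(V, p) = 4 + V**2
k(M, y) = -53 + M**2 + y**2 (k(M, y) = (M*M + y*y) - (4 + 7**2) = (M**2 + y**2) - (4 + 49) = (M**2 + y**2) - 1*53 = (M**2 + y**2) - 53 = -53 + M**2 + y**2)
k(105, U) - 1*33102 = (-53 + 105**2 + (-142)**2) - 1*33102 = (-53 + 11025 + 20164) - 33102 = 31136 - 33102 = -1966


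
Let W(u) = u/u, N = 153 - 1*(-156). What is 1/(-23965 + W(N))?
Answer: -1/23964 ≈ -4.1729e-5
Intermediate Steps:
N = 309 (N = 153 + 156 = 309)
W(u) = 1
1/(-23965 + W(N)) = 1/(-23965 + 1) = 1/(-23964) = -1/23964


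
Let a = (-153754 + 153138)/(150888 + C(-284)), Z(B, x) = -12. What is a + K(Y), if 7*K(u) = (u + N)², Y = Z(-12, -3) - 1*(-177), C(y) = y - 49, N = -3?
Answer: 3951161108/1053885 ≈ 3749.1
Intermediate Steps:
C(y) = -49 + y
Y = 165 (Y = -12 - 1*(-177) = -12 + 177 = 165)
K(u) = (-3 + u)²/7 (K(u) = (u - 3)²/7 = (-3 + u)²/7)
a = -616/150555 (a = (-153754 + 153138)/(150888 + (-49 - 284)) = -616/(150888 - 333) = -616/150555 ≈ -0.0040915)
a + K(Y) = -616/150555 + (-3 + 165)²/7 = -616/150555 + (⅐)*162² = -616/150555 + (⅐)*26244 = -616/150555 + 26244/7 = 3951161108/1053885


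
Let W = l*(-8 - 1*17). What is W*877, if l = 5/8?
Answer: -109625/8 ≈ -13703.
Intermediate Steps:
l = 5/8 (l = 5*(⅛) = 5/8 ≈ 0.62500)
W = -125/8 (W = 5*(-8 - 1*17)/8 = 5*(-8 - 17)/8 = (5/8)*(-25) = -125/8 ≈ -15.625)
W*877 = -125/8*877 = -109625/8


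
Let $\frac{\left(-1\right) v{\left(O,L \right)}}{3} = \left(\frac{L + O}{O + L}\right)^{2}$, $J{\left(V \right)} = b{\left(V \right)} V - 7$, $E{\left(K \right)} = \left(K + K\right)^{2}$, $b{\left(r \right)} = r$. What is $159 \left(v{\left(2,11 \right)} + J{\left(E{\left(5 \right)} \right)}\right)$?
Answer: $1588410$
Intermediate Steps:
$E{\left(K \right)} = 4 K^{2}$ ($E{\left(K \right)} = \left(2 K\right)^{2} = 4 K^{2}$)
$J{\left(V \right)} = -7 + V^{2}$ ($J{\left(V \right)} = V V - 7 = V^{2} - 7 = -7 + V^{2}$)
$v{\left(O,L \right)} = -3$ ($v{\left(O,L \right)} = - 3 \left(\frac{L + O}{O + L}\right)^{2} = - 3 \left(\frac{L + O}{L + O}\right)^{2} = - 3 \cdot 1^{2} = \left(-3\right) 1 = -3$)
$159 \left(v{\left(2,11 \right)} + J{\left(E{\left(5 \right)} \right)}\right) = 159 \left(-3 - \left(7 - \left(4 \cdot 5^{2}\right)^{2}\right)\right) = 159 \left(-3 - \left(7 - \left(4 \cdot 25\right)^{2}\right)\right) = 159 \left(-3 - \left(7 - 100^{2}\right)\right) = 159 \left(-3 + \left(-7 + 10000\right)\right) = 159 \left(-3 + 9993\right) = 159 \cdot 9990 = 1588410$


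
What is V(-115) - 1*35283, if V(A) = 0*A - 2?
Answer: -35285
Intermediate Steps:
V(A) = -2 (V(A) = 0 - 2 = -2)
V(-115) - 1*35283 = -2 - 1*35283 = -2 - 35283 = -35285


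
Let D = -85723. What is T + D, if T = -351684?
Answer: -437407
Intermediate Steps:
T + D = -351684 - 85723 = -437407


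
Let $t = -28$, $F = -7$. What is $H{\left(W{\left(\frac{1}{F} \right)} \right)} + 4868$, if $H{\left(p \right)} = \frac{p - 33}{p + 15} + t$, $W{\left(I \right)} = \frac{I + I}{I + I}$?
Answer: $4838$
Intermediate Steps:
$W{\left(I \right)} = 1$ ($W{\left(I \right)} = \frac{2 I}{2 I} = 2 I \frac{1}{2 I} = 1$)
$H{\left(p \right)} = -28 + \frac{-33 + p}{15 + p}$ ($H{\left(p \right)} = \frac{p - 33}{p + 15} - 28 = \frac{-33 + p}{15 + p} - 28 = -28 + \frac{-33 + p}{15 + p}$)
$H{\left(W{\left(\frac{1}{F} \right)} \right)} + 4868 = \frac{3 \left(-151 - 9\right)}{15 + 1} + 4868 = \frac{3 \left(-151 - 9\right)}{16} + 4868 = 3 \cdot \frac{1}{16} \left(-160\right) + 4868 = -30 + 4868 = 4838$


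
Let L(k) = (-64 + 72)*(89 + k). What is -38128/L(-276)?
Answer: 4766/187 ≈ 25.487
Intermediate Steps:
L(k) = 712 + 8*k (L(k) = 8*(89 + k) = 712 + 8*k)
-38128/L(-276) = -38128/(712 + 8*(-276)) = -38128/(712 - 2208) = -38128/(-1496) = -38128*(-1/1496) = 4766/187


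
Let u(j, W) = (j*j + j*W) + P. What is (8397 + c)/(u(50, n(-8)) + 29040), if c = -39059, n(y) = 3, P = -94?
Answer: -15331/15798 ≈ -0.97044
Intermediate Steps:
u(j, W) = -94 + j**2 + W*j (u(j, W) = (j*j + j*W) - 94 = (j**2 + W*j) - 94 = -94 + j**2 + W*j)
(8397 + c)/(u(50, n(-8)) + 29040) = (8397 - 39059)/((-94 + 50**2 + 3*50) + 29040) = -30662/((-94 + 2500 + 150) + 29040) = -30662/(2556 + 29040) = -30662/31596 = -30662*1/31596 = -15331/15798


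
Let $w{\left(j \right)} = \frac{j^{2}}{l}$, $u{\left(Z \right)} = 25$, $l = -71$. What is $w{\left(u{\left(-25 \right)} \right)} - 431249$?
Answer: $- \frac{30619304}{71} \approx -4.3126 \cdot 10^{5}$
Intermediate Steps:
$w{\left(j \right)} = - \frac{j^{2}}{71}$ ($w{\left(j \right)} = \frac{j^{2}}{-71} = j^{2} \left(- \frac{1}{71}\right) = - \frac{j^{2}}{71}$)
$w{\left(u{\left(-25 \right)} \right)} - 431249 = - \frac{25^{2}}{71} - 431249 = \left(- \frac{1}{71}\right) 625 - 431249 = - \frac{625}{71} - 431249 = - \frac{30619304}{71}$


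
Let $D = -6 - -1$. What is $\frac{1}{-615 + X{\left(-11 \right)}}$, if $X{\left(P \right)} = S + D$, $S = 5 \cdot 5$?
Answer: $- \frac{1}{595} \approx -0.0016807$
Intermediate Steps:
$D = -5$ ($D = -6 + 1 = -5$)
$S = 25$
$X{\left(P \right)} = 20$ ($X{\left(P \right)} = 25 - 5 = 20$)
$\frac{1}{-615 + X{\left(-11 \right)}} = \frac{1}{-615 + 20} = \frac{1}{-595} = - \frac{1}{595}$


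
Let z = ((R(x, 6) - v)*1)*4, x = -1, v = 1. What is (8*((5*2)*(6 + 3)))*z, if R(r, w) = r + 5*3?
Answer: 37440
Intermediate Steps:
R(r, w) = 15 + r (R(r, w) = r + 15 = 15 + r)
z = 52 (z = (((15 - 1) - 1*1)*1)*4 = ((14 - 1)*1)*4 = (13*1)*4 = 13*4 = 52)
(8*((5*2)*(6 + 3)))*z = (8*((5*2)*(6 + 3)))*52 = (8*(10*9))*52 = (8*90)*52 = 720*52 = 37440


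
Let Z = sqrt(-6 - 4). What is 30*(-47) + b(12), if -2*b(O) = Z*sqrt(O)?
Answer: -1410 - I*sqrt(30) ≈ -1410.0 - 5.4772*I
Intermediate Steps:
Z = I*sqrt(10) (Z = sqrt(-10) = I*sqrt(10) ≈ 3.1623*I)
b(O) = -I*sqrt(10)*sqrt(O)/2
30*(-47) + b(12) = 30*(-47) - I*sqrt(10)*sqrt(12)/2 = -1410 - I*sqrt(10)*2*sqrt(3)/2 = -1410 - I*sqrt(30)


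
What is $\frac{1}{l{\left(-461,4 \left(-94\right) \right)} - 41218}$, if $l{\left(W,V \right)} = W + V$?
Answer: $- \frac{1}{42055} \approx -2.3778 \cdot 10^{-5}$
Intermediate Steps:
$l{\left(W,V \right)} = V + W$
$\frac{1}{l{\left(-461,4 \left(-94\right) \right)} - 41218} = \frac{1}{\left(4 \left(-94\right) - 461\right) - 41218} = \frac{1}{\left(-376 - 461\right) - 41218} = \frac{1}{-837 - 41218} = \frac{1}{-42055} = - \frac{1}{42055}$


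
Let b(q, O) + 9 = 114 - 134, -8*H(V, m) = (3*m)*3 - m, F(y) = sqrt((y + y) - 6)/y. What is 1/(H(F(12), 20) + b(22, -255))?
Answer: -1/49 ≈ -0.020408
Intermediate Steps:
F(y) = sqrt(-6 + 2*y)/y (F(y) = sqrt(2*y - 6)/y = sqrt(-6 + 2*y)/y)
H(V, m) = -m (H(V, m) = -((3*m)*3 - m)/8 = -(9*m - m)/8 = -m)
b(q, O) = -29 (b(q, O) = -9 + (114 - 134) = -9 - 20 = -29)
1/(H(F(12), 20) + b(22, -255)) = 1/(-1*20 - 29) = 1/(-20 - 29) = 1/(-49) = -1/49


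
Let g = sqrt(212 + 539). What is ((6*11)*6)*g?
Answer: 396*sqrt(751) ≈ 10852.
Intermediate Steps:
g = sqrt(751) ≈ 27.404
((6*11)*6)*g = ((6*11)*6)*sqrt(751) = (66*6)*sqrt(751) = 396*sqrt(751)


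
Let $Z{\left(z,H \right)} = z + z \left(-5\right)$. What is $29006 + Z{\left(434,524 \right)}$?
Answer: $27270$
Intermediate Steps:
$Z{\left(z,H \right)} = - 4 z$ ($Z{\left(z,H \right)} = z - 5 z = - 4 z$)
$29006 + Z{\left(434,524 \right)} = 29006 - 1736 = 27270$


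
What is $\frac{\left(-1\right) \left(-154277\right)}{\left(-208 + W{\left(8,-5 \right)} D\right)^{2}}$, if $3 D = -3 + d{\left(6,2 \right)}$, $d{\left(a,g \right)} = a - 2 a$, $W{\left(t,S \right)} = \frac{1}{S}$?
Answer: $\frac{3856925}{1075369} \approx 3.5866$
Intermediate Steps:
$d{\left(a,g \right)} = - a$
$D = -3$ ($D = \frac{-3 - 6}{3} = \frac{1}{3} \left(-9\right) = -3$)
$\frac{\left(-1\right) \left(-154277\right)}{\left(-208 + W{\left(8,-5 \right)} D\right)^{2}} = \frac{\left(-1\right) \left(-154277\right)}{\left(-208 + \frac{1}{-5} \left(-3\right)\right)^{2}} = \frac{154277}{\left(-208 - - \frac{3}{5}\right)^{2}} = \frac{154277}{\left(-208 + \frac{3}{5}\right)^{2}} = \frac{154277}{\left(- \frac{1037}{5}\right)^{2}} = \frac{154277}{\frac{1075369}{25}} = 154277 \cdot \frac{25}{1075369} = \frac{3856925}{1075369}$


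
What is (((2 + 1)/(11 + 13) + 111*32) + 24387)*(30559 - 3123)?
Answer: 1533075667/2 ≈ 7.6654e+8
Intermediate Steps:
(((2 + 1)/(11 + 13) + 111*32) + 24387)*(30559 - 3123) = ((3/24 + 3552) + 24387)*27436 = ((3*(1/24) + 3552) + 24387)*27436 = ((⅛ + 3552) + 24387)*27436 = (28417/8 + 24387)*27436 = (223513/8)*27436 = 1533075667/2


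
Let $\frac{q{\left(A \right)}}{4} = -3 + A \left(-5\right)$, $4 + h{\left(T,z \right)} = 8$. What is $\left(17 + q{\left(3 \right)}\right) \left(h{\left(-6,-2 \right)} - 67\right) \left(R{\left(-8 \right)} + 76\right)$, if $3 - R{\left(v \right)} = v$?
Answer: $301455$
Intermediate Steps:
$h{\left(T,z \right)} = 4$ ($h{\left(T,z \right)} = -4 + 8 = 4$)
$R{\left(v \right)} = 3 - v$
$q{\left(A \right)} = -12 - 20 A$ ($q{\left(A \right)} = 4 \left(-3 + A \left(-5\right)\right) = 4 \left(-3 - 5 A\right) = -12 - 20 A$)
$\left(17 + q{\left(3 \right)}\right) \left(h{\left(-6,-2 \right)} - 67\right) \left(R{\left(-8 \right)} + 76\right) = \left(17 - 72\right) \left(4 - 67\right) \left(\left(3 - -8\right) + 76\right) = \left(17 - 72\right) \left(-63\right) \left(\left(3 + 8\right) + 76\right) = \left(17 - 72\right) \left(-63\right) \left(11 + 76\right) = \left(-55\right) \left(-63\right) 87 = 3465 \cdot 87 = 301455$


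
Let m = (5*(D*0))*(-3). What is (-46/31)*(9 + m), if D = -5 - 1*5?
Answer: -414/31 ≈ -13.355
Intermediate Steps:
D = -10 (D = -5 - 5 = -10)
m = 0 (m = (5*(-10*0))*(-3) = (5*0)*(-3) = 0*(-3) = 0)
(-46/31)*(9 + m) = (-46/31)*(9 + 0) = -46*1/31*9 = -46/31*9 = -414/31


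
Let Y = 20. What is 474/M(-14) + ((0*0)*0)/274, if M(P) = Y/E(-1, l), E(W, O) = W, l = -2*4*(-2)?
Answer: -237/10 ≈ -23.700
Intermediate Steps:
l = 16 (l = -8*(-2) = 16)
M(P) = -20 (M(P) = 20/(-1) = 20*(-1) = -20)
474/M(-14) + ((0*0)*0)/274 = 474/(-20) + ((0*0)*0)/274 = 474*(-1/20) + (0*0)*(1/274) = -237/10 + 0*(1/274) = -237/10 + 0 = -237/10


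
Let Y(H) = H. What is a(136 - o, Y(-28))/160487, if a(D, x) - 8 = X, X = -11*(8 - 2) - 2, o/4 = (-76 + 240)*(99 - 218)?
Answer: -60/160487 ≈ -0.00037386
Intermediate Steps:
o = -78064 (o = 4*((-76 + 240)*(99 - 218)) = 4*(164*(-119)) = 4*(-19516) = -78064)
X = -68 (X = -11*6 - 2 = -66 - 2 = -68)
a(D, x) = -60 (a(D, x) = 8 - 68 = -60)
a(136 - o, Y(-28))/160487 = -60/160487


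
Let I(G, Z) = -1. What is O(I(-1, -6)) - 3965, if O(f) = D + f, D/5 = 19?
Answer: -3871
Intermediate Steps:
D = 95 (D = 5*19 = 95)
O(f) = 95 + f
O(I(-1, -6)) - 3965 = (95 - 1) - 3965 = 94 - 3965 = -3871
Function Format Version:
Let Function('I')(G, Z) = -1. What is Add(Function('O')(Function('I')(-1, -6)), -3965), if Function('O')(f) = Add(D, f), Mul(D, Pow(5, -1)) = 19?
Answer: -3871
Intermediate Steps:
D = 95 (D = Mul(5, 19) = 95)
Function('O')(f) = Add(95, f)
Add(Function('O')(Function('I')(-1, -6)), -3965) = Add(Add(95, -1), -3965) = Add(94, -3965) = -3871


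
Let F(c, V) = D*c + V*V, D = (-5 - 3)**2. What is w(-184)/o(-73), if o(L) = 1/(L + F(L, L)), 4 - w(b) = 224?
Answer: -128480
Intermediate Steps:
D = 64 (D = (-8)**2 = 64)
w(b) = -220 (w(b) = 4 - 1*224 = 4 - 224 = -220)
F(c, V) = V**2 + 64*c (F(c, V) = 64*c + V*V = 64*c + V**2 = V**2 + 64*c)
o(L) = 1/(L**2 + 65*L) (o(L) = 1/(L + (L**2 + 64*L)) = 1/(L**2 + 65*L))
w(-184)/o(-73) = -220/(1/((-73)*(65 - 73))) = -220/((-1/73/(-8))) = -220/((-1/73*(-1/8))) = -220/1/584 = -220*584 = -128480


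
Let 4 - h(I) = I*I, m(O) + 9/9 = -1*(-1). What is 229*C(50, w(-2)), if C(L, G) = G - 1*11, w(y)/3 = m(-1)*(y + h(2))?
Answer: -2519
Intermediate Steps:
m(O) = 0 (m(O) = -1 - 1*(-1) = -1 + 1 = 0)
h(I) = 4 - I**2 (h(I) = 4 - I*I = 4 - I**2)
w(y) = 0 (w(y) = 3*(0*(y + (4 - 1*2**2))) = 3*(0*(y + (4 - 1*4))) = 3*(0*(y + (4 - 4))) = 3*(0*(y + 0)) = 3*(0*y) = 3*0 = 0)
C(L, G) = -11 + G (C(L, G) = G - 11 = -11 + G)
229*C(50, w(-2)) = 229*(-11 + 0) = 229*(-11) = -2519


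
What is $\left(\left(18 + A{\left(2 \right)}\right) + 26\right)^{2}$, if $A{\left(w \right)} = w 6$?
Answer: $3136$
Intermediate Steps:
$A{\left(w \right)} = 6 w$
$\left(\left(18 + A{\left(2 \right)}\right) + 26\right)^{2} = \left(\left(18 + 6 \cdot 2\right) + 26\right)^{2} = \left(\left(18 + 12\right) + 26\right)^{2} = \left(30 + 26\right)^{2} = 56^{2} = 3136$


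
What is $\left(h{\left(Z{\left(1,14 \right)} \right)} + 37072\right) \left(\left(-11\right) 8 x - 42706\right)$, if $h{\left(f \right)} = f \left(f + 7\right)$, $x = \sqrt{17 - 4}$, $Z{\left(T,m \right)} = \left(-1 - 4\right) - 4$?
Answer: $-1583965540 - 3263920 \sqrt{13} \approx -1.5957 \cdot 10^{9}$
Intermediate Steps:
$Z{\left(T,m \right)} = -9$ ($Z{\left(T,m \right)} = -5 - 4 = -9$)
$x = \sqrt{13} \approx 3.6056$
$h{\left(f \right)} = f \left(7 + f\right)$
$\left(h{\left(Z{\left(1,14 \right)} \right)} + 37072\right) \left(\left(-11\right) 8 x - 42706\right) = \left(- 9 \left(7 - 9\right) + 37072\right) \left(\left(-11\right) 8 \sqrt{13} - 42706\right) = \left(\left(-9\right) \left(-2\right) + 37072\right) \left(- 88 \sqrt{13} - 42706\right) = \left(18 + 37072\right) \left(-42706 - 88 \sqrt{13}\right) = 37090 \left(-42706 - 88 \sqrt{13}\right) = -1583965540 - 3263920 \sqrt{13}$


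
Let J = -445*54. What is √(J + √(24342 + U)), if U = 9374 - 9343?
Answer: √(-24030 + √24373) ≈ 154.51*I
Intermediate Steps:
U = 31
J = -24030
√(J + √(24342 + U)) = √(-24030 + √(24342 + 31)) = √(-24030 + √24373)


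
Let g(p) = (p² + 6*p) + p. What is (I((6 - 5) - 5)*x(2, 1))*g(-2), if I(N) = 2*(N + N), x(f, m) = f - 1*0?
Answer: 320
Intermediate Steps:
x(f, m) = f (x(f, m) = f + 0 = f)
g(p) = p² + 7*p
I(N) = 4*N (I(N) = 2*(2*N) = 4*N)
(I((6 - 5) - 5)*x(2, 1))*g(-2) = ((4*((6 - 5) - 5))*2)*(-2*(7 - 2)) = ((4*(1 - 5))*2)*(-2*5) = ((4*(-4))*2)*(-10) = -16*2*(-10) = -32*(-10) = 320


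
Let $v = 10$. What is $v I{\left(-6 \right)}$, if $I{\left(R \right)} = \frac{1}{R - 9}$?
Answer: $- \frac{2}{3} \approx -0.66667$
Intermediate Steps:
$I{\left(R \right)} = \frac{1}{-9 + R}$
$v I{\left(-6 \right)} = \frac{10}{-9 - 6} = \frac{10}{-15} = 10 \left(- \frac{1}{15}\right) = - \frac{2}{3}$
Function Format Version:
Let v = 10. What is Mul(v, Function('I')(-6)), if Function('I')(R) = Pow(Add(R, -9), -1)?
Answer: Rational(-2, 3) ≈ -0.66667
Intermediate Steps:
Function('I')(R) = Pow(Add(-9, R), -1)
Mul(v, Function('I')(-6)) = Mul(10, Pow(Add(-9, -6), -1)) = Mul(10, Pow(-15, -1)) = Mul(10, Rational(-1, 15)) = Rational(-2, 3)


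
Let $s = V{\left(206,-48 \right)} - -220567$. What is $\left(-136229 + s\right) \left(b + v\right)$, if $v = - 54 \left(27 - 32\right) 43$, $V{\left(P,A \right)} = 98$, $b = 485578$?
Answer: $41980565968$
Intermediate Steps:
$v = 11610$ ($v = \left(-54\right) \left(-5\right) 43 = 270 \cdot 43 = 11610$)
$s = 220665$ ($s = 98 - -220567 = 98 + 220567 = 220665$)
$\left(-136229 + s\right) \left(b + v\right) = \left(-136229 + 220665\right) \left(485578 + 11610\right) = 84436 \cdot 497188 = 41980565968$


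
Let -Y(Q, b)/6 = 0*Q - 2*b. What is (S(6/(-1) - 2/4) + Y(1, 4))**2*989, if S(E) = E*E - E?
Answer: 148121541/16 ≈ 9.2576e+6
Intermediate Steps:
Y(Q, b) = 12*b (Y(Q, b) = -6*(0*Q - 2*b) = -6*(0 - 2*b) = -(-12)*b = 12*b)
S(E) = E**2 - E
(S(6/(-1) - 2/4) + Y(1, 4))**2*989 = ((6/(-1) - 2/4)*(-1 + (6/(-1) - 2/4)) + 12*4)**2*989 = ((6*(-1) - 2*1/4)*(-1 + (6*(-1) - 2*1/4)) + 48)**2*989 = ((-6 - 1/2)*(-1 + (-6 - 1/2)) + 48)**2*989 = (-13*(-1 - 13/2)/2 + 48)**2*989 = (-13/2*(-15/2) + 48)**2*989 = (195/4 + 48)**2*989 = (387/4)**2*989 = (149769/16)*989 = 148121541/16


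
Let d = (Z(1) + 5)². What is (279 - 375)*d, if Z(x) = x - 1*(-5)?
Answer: -11616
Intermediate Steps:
Z(x) = 5 + x (Z(x) = x + 5 = 5 + x)
d = 121 (d = ((5 + 1) + 5)² = (6 + 5)² = 11² = 121)
(279 - 375)*d = (279 - 375)*121 = -96*121 = -11616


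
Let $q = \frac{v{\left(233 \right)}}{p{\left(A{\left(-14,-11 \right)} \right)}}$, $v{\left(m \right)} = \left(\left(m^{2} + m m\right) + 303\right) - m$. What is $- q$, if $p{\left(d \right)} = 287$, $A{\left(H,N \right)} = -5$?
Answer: $- \frac{108648}{287} \approx -378.56$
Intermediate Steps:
$v{\left(m \right)} = 303 - m + 2 m^{2}$ ($v{\left(m \right)} = \left(\left(m^{2} + m^{2}\right) + 303\right) - m = \left(2 m^{2} + 303\right) - m = \left(303 + 2 m^{2}\right) - m = 303 - m + 2 m^{2}$)
$q = \frac{108648}{287}$ ($q = \frac{303 - 233 + 2 \cdot 233^{2}}{287} = \left(303 - 233 + 2 \cdot 54289\right) \frac{1}{287} = \left(303 - 233 + 108578\right) \frac{1}{287} = 108648 \cdot \frac{1}{287} = \frac{108648}{287} \approx 378.56$)
$- q = \left(-1\right) \frac{108648}{287} = - \frac{108648}{287}$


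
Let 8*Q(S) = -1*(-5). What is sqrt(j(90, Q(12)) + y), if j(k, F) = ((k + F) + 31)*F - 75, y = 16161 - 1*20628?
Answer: I*sqrt(285823)/8 ≈ 66.828*I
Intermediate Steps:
Q(S) = 5/8 (Q(S) = (-1*(-5))/8 = (1/8)*5 = 5/8)
y = -4467 (y = 16161 - 20628 = -4467)
j(k, F) = -75 + F*(31 + F + k) (j(k, F) = ((F + k) + 31)*F - 75 = (31 + F + k)*F - 75 = F*(31 + F + k) - 75 = -75 + F*(31 + F + k))
sqrt(j(90, Q(12)) + y) = sqrt((-75 + (5/8)**2 + 31*(5/8) + (5/8)*90) - 4467) = sqrt((-75 + 25/64 + 155/8 + 225/4) - 4467) = sqrt(65/64 - 4467) = sqrt(-285823/64) = I*sqrt(285823)/8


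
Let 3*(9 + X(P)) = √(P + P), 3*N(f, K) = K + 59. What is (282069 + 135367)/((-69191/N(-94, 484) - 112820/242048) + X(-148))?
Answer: -176549695089131547768960/165716036388451794089 - 300456299935465119744*I*√74/165716036388451794089 ≈ -1065.4 - 15.597*I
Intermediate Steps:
N(f, K) = 59/3 + K/3 (N(f, K) = (K + 59)/3 = (59 + K)/3 = 59/3 + K/3)
X(P) = -9 + √2*√P/3 (X(P) = -9 + √(P + P)/3 = -9 + √(2*P)/3 = -9 + (√2*√P)/3 = -9 + √2*√P/3)
(282069 + 135367)/((-69191/N(-94, 484) - 112820/242048) + X(-148)) = (282069 + 135367)/((-69191/(59/3 + (⅓)*484) - 112820/242048) + (-9 + √2*√(-148)/3)) = 417436/((-69191/(59/3 + 484/3) - 112820*1/242048) + (-9 + √2*(2*I*√37)/3)) = 417436/((-69191/181 - 28205/60512) + (-9 + 2*I*√74/3)) = 417436/(-4191990897/10952672 + (-9 + 2*I*√74/3)) = 417436/(-4290564945/10952672 + 2*I*√74/3)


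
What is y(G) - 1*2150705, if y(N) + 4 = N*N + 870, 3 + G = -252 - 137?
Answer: -1996175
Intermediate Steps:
G = -392 (G = -3 + (-252 - 137) = -3 - 389 = -392)
y(N) = 866 + N**2 (y(N) = -4 + (N*N + 870) = -4 + (N**2 + 870) = -4 + (870 + N**2) = 866 + N**2)
y(G) - 1*2150705 = (866 + (-392)**2) - 1*2150705 = (866 + 153664) - 2150705 = 154530 - 2150705 = -1996175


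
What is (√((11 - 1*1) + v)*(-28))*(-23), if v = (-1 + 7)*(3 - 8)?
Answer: 1288*I*√5 ≈ 2880.1*I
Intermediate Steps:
v = -30 (v = 6*(-5) = -30)
(√((11 - 1*1) + v)*(-28))*(-23) = (√((11 - 1*1) - 30)*(-28))*(-23) = (√((11 - 1) - 30)*(-28))*(-23) = (√(10 - 30)*(-28))*(-23) = (√(-20)*(-28))*(-23) = ((2*I*√5)*(-28))*(-23) = -56*I*√5*(-23) = 1288*I*√5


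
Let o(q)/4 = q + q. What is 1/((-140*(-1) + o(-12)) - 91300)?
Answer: -1/91256 ≈ -1.0958e-5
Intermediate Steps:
o(q) = 8*q (o(q) = 4*(q + q) = 4*(2*q) = 8*q)
1/((-140*(-1) + o(-12)) - 91300) = 1/((-140*(-1) + 8*(-12)) - 91300) = 1/((140 - 96) - 91300) = 1/(44 - 91300) = 1/(-91256) = -1/91256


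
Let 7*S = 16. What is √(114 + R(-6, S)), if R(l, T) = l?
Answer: 6*√3 ≈ 10.392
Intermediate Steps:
S = 16/7 (S = (⅐)*16 = 16/7 ≈ 2.2857)
√(114 + R(-6, S)) = √(114 - 6) = √108 = 6*√3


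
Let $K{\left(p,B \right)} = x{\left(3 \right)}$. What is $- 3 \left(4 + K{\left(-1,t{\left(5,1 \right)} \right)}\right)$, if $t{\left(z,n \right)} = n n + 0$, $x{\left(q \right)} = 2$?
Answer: $-18$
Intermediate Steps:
$t{\left(z,n \right)} = n^{2}$ ($t{\left(z,n \right)} = n^{2} + 0 = n^{2}$)
$K{\left(p,B \right)} = 2$
$- 3 \left(4 + K{\left(-1,t{\left(5,1 \right)} \right)}\right) = - 3 \left(4 + 2\right) = \left(-3\right) 6 = -18$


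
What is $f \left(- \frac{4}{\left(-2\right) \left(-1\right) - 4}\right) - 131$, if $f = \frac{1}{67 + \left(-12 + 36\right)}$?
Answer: $- \frac{11919}{91} \approx -130.98$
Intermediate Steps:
$f = \frac{1}{91}$ ($f = \frac{1}{67 + 24} = \frac{1}{91} \approx 0.010989$)
$f \left(- \frac{4}{\left(-2\right) \left(-1\right) - 4}\right) - 131 = \frac{\left(-4\right) \frac{1}{\left(-2\right) \left(-1\right) - 4}}{91} - 131 = \frac{\left(-4\right) \frac{1}{2 - 4}}{91} - 131 = \frac{\left(-4\right) \frac{1}{-2}}{91} - 131 = \frac{\left(-4\right) \left(- \frac{1}{2}\right)}{91} - 131 = \frac{1}{91} \cdot 2 - 131 = \frac{2}{91} - 131 = - \frac{11919}{91}$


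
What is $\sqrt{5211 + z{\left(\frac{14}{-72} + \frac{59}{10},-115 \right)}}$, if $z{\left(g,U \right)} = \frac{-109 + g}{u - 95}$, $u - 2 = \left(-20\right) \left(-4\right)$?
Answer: $\frac{\sqrt{793801645}}{390} \approx 72.242$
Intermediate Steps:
$u = 82$ ($u = 2 - -80 = 2 + 80 = 82$)
$z{\left(g,U \right)} = \frac{109}{13} - \frac{g}{13}$ ($z{\left(g,U \right)} = \frac{-109 + g}{82 - 95} = \frac{-109 + g}{-13} = \left(-109 + g\right) \left(- \frac{1}{13}\right) = \frac{109}{13} - \frac{g}{13}$)
$\sqrt{5211 + z{\left(\frac{14}{-72} + \frac{59}{10},-115 \right)}} = \sqrt{5211 + \left(\frac{109}{13} - \frac{\frac{14}{-72} + \frac{59}{10}}{13}\right)} = \sqrt{5211 + \left(\frac{109}{13} - \frac{14 \left(- \frac{1}{72}\right) + 59 \cdot \frac{1}{10}}{13}\right)} = \sqrt{5211 + \left(\frac{109}{13} - \frac{- \frac{7}{36} + \frac{59}{10}}{13}\right)} = \sqrt{5211 + \left(\frac{109}{13} - \frac{79}{180}\right)} = \sqrt{5211 + \frac{18593}{2340}} = \sqrt{\frac{12212333}{2340}} = \frac{\sqrt{793801645}}{390}$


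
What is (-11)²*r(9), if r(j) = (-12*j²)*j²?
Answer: -9526572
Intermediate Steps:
r(j) = -12*j⁴
(-11)²*r(9) = (-11)²*(-12*9⁴) = 121*(-12*6561) = 121*(-78732) = -9526572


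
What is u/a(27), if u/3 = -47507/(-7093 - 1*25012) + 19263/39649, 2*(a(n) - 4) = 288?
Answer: 3753065487/94196904730 ≈ 0.039843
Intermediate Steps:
a(n) = 148 (a(n) = 4 + (1/2)*288 = 4 + 144 = 148)
u = 7506130974/1272931145 (u = 3*(-47507/(-7093 - 1*25012) + 19263/39649) = 3*(-47507/(-7093 - 25012) + 19263*(1/39649)) = 3*(-47507/(-32105) + 19263/39649) = 3*(-47507*(-1/32105) + 19263/39649) = 3*(47507/32105 + 19263/39649) = 3*(2502043658/1272931145) = 7506130974/1272931145 ≈ 5.8967)
u/a(27) = (7506130974/1272931145)/148 = (7506130974/1272931145)*(1/148) = 3753065487/94196904730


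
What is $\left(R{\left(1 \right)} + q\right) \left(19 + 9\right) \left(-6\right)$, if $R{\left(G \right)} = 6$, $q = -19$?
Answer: $2184$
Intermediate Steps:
$\left(R{\left(1 \right)} + q\right) \left(19 + 9\right) \left(-6\right) = \left(6 - 19\right) \left(19 + 9\right) \left(-6\right) = \left(-13\right) 28 \left(-6\right) = \left(-364\right) \left(-6\right) = 2184$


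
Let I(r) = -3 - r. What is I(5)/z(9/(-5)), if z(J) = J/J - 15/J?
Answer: -6/7 ≈ -0.85714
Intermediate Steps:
z(J) = 1 - 15/J
I(5)/z(9/(-5)) = (-3 - 1*5)/(((-15 + 9/(-5))/((9/(-5))))) = (-3 - 5)/(((-15 + 9*(-⅕))/((9*(-⅕))))) = -8*(-9/(5*(-15 - 9/5))) = -8/((-5/9*(-84/5))) = -8/28/3 = -8*3/28 = -6/7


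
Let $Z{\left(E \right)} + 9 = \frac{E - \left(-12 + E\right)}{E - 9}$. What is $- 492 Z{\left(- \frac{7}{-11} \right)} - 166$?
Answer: $\frac{114262}{23} \approx 4967.9$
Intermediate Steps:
$Z{\left(E \right)} = -9 + \frac{12}{-9 + E}$ ($Z{\left(E \right)} = -9 + \frac{E - \left(-12 + E\right)}{E - 9} = -9 + \frac{12}{-9 + E}$)
$- 492 Z{\left(- \frac{7}{-11} \right)} - 166 = - 492 \frac{3 \left(31 - 3 \left(- \frac{7}{-11}\right)\right)}{-9 - \frac{7}{-11}} - 166 = - 492 \frac{3 \left(31 - 3 \left(\left(-7\right) \left(- \frac{1}{11}\right)\right)\right)}{-9 - - \frac{7}{11}} - 166 = - 492 \frac{3 \left(31 - \frac{21}{11}\right)}{-9 + \frac{7}{11}} - 166 = - 492 \frac{3 \left(31 - \frac{21}{11}\right)}{- \frac{92}{11}} - 166 = - 492 \cdot 3 \left(- \frac{11}{92}\right) \frac{320}{11} - 166 = \left(-492\right) \left(- \frac{240}{23}\right) - 166 = \frac{118080}{23} - 166 = \frac{114262}{23}$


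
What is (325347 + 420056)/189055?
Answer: 745403/189055 ≈ 3.9428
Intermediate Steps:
(325347 + 420056)/189055 = 745403*(1/189055) = 745403/189055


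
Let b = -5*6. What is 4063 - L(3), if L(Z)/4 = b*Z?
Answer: 4423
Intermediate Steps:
b = -30
L(Z) = -120*Z (L(Z) = 4*(-30*Z) = -120*Z)
4063 - L(3) = 4063 - (-120)*3 = 4063 - 1*(-360) = 4063 + 360 = 4423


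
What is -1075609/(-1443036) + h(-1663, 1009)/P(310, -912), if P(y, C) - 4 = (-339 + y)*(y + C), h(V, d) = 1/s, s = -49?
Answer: 65737892179/88194031212 ≈ 0.74538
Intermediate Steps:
h(V, d) = -1/49 (h(V, d) = 1/(-49) = -1/49)
P(y, C) = 4 + (-339 + y)*(C + y) (P(y, C) = 4 + (-339 + y)*(y + C) = 4 + (-339 + y)*(C + y))
-1075609/(-1443036) + h(-1663, 1009)/P(310, -912) = -1075609/(-1443036) - 1/(49*(4 + 310**2 - 339*(-912) - 339*310 - 912*310)) = -1075609*(-1/1443036) - 1/(49*(4 + 96100 + 309168 - 105090 - 282720)) = 1075609/1443036 - 1/49/17462 = 1075609/1443036 - 1/49*1/17462 = 1075609/1443036 - 1/855638 = 65737892179/88194031212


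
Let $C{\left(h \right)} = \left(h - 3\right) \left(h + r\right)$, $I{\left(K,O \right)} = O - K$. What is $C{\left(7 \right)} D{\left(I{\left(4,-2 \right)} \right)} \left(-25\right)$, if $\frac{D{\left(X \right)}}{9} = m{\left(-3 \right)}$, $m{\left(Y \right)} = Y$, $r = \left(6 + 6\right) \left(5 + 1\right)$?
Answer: $213300$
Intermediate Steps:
$r = 72$ ($r = 12 \cdot 6 = 72$)
$D{\left(X \right)} = -27$ ($D{\left(X \right)} = 9 \left(-3\right) = -27$)
$C{\left(h \right)} = \left(-3 + h\right) \left(72 + h\right)$ ($C{\left(h \right)} = \left(h - 3\right) \left(h + 72\right) = \left(-3 + h\right) \left(72 + h\right)$)
$C{\left(7 \right)} D{\left(I{\left(4,-2 \right)} \right)} \left(-25\right) = \left(-216 + 7^{2} + 69 \cdot 7\right) \left(-27\right) \left(-25\right) = \left(-216 + 49 + 483\right) \left(-27\right) \left(-25\right) = 316 \left(-27\right) \left(-25\right) = \left(-8532\right) \left(-25\right) = 213300$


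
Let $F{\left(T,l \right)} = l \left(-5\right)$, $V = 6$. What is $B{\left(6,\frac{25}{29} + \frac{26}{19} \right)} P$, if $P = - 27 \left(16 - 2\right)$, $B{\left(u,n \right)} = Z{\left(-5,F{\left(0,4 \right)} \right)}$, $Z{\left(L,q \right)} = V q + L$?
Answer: $47250$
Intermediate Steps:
$F{\left(T,l \right)} = - 5 l$
$Z{\left(L,q \right)} = L + 6 q$ ($Z{\left(L,q \right)} = 6 q + L = L + 6 q$)
$B{\left(u,n \right)} = -125$ ($B{\left(u,n \right)} = -5 + 6 \left(\left(-5\right) 4\right) = -5 + 6 \left(-20\right) = -5 - 120 = -125$)
$P = -378$ ($P = \left(-27\right) 14 = -378$)
$B{\left(6,\frac{25}{29} + \frac{26}{19} \right)} P = \left(-125\right) \left(-378\right) = 47250$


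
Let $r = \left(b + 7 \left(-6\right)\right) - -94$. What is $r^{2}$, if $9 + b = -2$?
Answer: $1681$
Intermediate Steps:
$b = -11$ ($b = -9 - 2 = -11$)
$r = 41$ ($r = \left(-11 + 7 \left(-6\right)\right) - -94 = \left(-11 - 42\right) + 94 = -53 + 94 = 41$)
$r^{2} = 41^{2} = 1681$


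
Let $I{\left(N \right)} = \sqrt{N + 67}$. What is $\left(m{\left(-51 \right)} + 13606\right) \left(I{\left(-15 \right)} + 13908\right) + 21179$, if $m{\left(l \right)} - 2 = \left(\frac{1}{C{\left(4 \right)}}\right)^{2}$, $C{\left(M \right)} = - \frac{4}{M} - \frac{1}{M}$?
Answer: $\frac{4732253603}{25} + \frac{680432 \sqrt{13}}{25} \approx 1.8939 \cdot 10^{8}$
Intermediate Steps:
$C{\left(M \right)} = - \frac{5}{M}$
$I{\left(N \right)} = \sqrt{67 + N}$
$m{\left(l \right)} = \frac{66}{25}$ ($m{\left(l \right)} = 2 + \left(\frac{1}{\left(-5\right) \frac{1}{4}}\right)^{2} = 2 + \left(\frac{1}{- \frac{5}{4}}\right)^{2} = 2 + \left(- \frac{4}{5}\right)^{2} = 2 + \frac{16}{25} = \frac{66}{25}$)
$\left(m{\left(-51 \right)} + 13606\right) \left(I{\left(-15 \right)} + 13908\right) + 21179 = \left(\frac{66}{25} + 13606\right) \left(\sqrt{67 - 15} + 13908\right) + 21179 = \frac{340216 \left(\sqrt{52} + 13908\right)}{25} + 21179 = \frac{340216 \left(2 \sqrt{13} + 13908\right)}{25} + 21179 = \frac{340216 \left(13908 + 2 \sqrt{13}\right)}{25} + 21179 = \left(\frac{4731724128}{25} + \frac{680432 \sqrt{13}}{25}\right) + 21179 = \frac{4732253603}{25} + \frac{680432 \sqrt{13}}{25}$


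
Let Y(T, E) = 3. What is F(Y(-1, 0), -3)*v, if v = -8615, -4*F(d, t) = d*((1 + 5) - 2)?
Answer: 25845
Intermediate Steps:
F(d, t) = -d (F(d, t) = -d*((1 + 5) - 2)/4 = -d*(6 - 2)/4 = -d*4/4 = -d)
F(Y(-1, 0), -3)*v = -1*3*(-8615) = -3*(-8615) = 25845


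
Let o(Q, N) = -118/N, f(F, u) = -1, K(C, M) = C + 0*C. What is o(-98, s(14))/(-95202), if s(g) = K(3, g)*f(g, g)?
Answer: -59/142803 ≈ -0.00041316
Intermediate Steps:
K(C, M) = C (K(C, M) = C + 0 = C)
s(g) = -3 (s(g) = 3*(-1) = -3)
o(-98, s(14))/(-95202) = -118/(-3)/(-95202) = -118*(-1/3)*(-1/95202) = (118/3)*(-1/95202) = -59/142803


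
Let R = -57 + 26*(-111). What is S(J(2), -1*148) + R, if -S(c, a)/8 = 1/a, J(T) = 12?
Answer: -108889/37 ≈ -2942.9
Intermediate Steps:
S(c, a) = -8/a
R = -2943 (R = -57 - 2886 = -2943)
S(J(2), -1*148) + R = -8/((-1*148)) - 2943 = -8/(-148) - 2943 = -8*(-1/148) - 2943 = 2/37 - 2943 = -108889/37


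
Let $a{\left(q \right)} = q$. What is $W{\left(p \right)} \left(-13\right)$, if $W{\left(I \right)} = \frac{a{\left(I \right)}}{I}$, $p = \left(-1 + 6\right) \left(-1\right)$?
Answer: $-13$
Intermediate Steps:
$p = -5$ ($p = 5 \left(-1\right) = -5$)
$W{\left(I \right)} = 1$ ($W{\left(I \right)} = \frac{I}{I} = 1$)
$W{\left(p \right)} \left(-13\right) = 1 \left(-13\right) = -13$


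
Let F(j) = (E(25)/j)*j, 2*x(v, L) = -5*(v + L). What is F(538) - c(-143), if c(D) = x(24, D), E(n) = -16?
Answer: -627/2 ≈ -313.50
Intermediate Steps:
x(v, L) = -5*L/2 - 5*v/2 (x(v, L) = (-5*(v + L))/2 = (-5*(L + v))/2 = (-5*L - 5*v)/2 = -5*L/2 - 5*v/2)
c(D) = -60 - 5*D/2 (c(D) = -5*D/2 - 5/2*24 = -5*D/2 - 60 = -60 - 5*D/2)
F(j) = -16 (F(j) = (-16/j)*j = -16)
F(538) - c(-143) = -16 - (-60 - 5/2*(-143)) = -16 - (-60 + 715/2) = -16 - 1*595/2 = -16 - 595/2 = -627/2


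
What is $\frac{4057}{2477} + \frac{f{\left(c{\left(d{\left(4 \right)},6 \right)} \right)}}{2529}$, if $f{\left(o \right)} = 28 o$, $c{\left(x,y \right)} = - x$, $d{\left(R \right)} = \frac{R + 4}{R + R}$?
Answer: $\frac{10190797}{6264333} \approx 1.6268$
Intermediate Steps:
$d{\left(R \right)} = \frac{4 + R}{2 R}$
$\frac{4057}{2477} + \frac{f{\left(c{\left(d{\left(4 \right)},6 \right)} \right)}}{2529} = \frac{4057}{2477} + \frac{28 \left(- \frac{4 + 4}{2 \cdot 4}\right)}{2529} = 4057 \cdot \frac{1}{2477} + 28 \left(- \frac{8}{2 \cdot 4}\right) \frac{1}{2529} = \frac{4057}{2477} + 28 \left(\left(-1\right) 1\right) \frac{1}{2529} = \frac{4057}{2477} + 28 \left(-1\right) \frac{1}{2529} = \frac{4057}{2477} - \frac{28}{2529} = \frac{10190797}{6264333}$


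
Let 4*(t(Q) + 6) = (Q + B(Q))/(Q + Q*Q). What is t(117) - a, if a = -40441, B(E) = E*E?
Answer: 161741/4 ≈ 40435.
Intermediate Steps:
B(E) = E²
t(Q) = -23/4 (t(Q) = -6 + ((Q + Q²)/(Q + Q*Q))/4 = -6 + ((Q + Q²)/(Q + Q²))/4 = -6 + (¼)*1 = -6 + ¼ = -23/4)
t(117) - a = -23/4 - 1*(-40441) = -23/4 + 40441 = 161741/4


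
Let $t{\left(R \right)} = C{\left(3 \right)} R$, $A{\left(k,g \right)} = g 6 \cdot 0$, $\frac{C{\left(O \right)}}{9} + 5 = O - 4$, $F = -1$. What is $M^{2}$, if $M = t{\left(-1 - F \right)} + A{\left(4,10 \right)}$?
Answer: $0$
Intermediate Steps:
$C{\left(O \right)} = -81 + 9 O$ ($C{\left(O \right)} = -45 + 9 \left(O - 4\right) = -45 + 9 \left(-4 + O\right) = -45 + \left(-36 + 9 O\right) = -81 + 9 O$)
$A{\left(k,g \right)} = 0$ ($A{\left(k,g \right)} = 6 g 0 = 0$)
$t{\left(R \right)} = - 54 R$ ($t{\left(R \right)} = \left(-81 + 9 \cdot 3\right) R = \left(-81 + 27\right) R = - 54 R$)
$M = 0$ ($M = - 54 \left(-1 - -1\right) + 0 = - 54 \left(-1 + 1\right) + 0 = \left(-54\right) 0 + 0 = 0 + 0 = 0$)
$M^{2} = 0^{2} = 0$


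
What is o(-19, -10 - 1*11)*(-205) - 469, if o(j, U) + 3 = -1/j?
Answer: 2569/19 ≈ 135.21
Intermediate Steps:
o(j, U) = -3 - 1/j
o(-19, -10 - 1*11)*(-205) - 469 = (-3 - 1/(-19))*(-205) - 469 = (-3 - 1*(-1/19))*(-205) - 469 = (-3 + 1/19)*(-205) - 469 = -56/19*(-205) - 469 = 11480/19 - 469 = 2569/19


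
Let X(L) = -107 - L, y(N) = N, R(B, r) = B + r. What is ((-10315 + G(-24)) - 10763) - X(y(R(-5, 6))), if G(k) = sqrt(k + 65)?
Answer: -20970 + sqrt(41) ≈ -20964.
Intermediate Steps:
G(k) = sqrt(65 + k)
((-10315 + G(-24)) - 10763) - X(y(R(-5, 6))) = ((-10315 + sqrt(65 - 24)) - 10763) - (-107 - (-5 + 6)) = ((-10315 + sqrt(41)) - 10763) - (-107 - 1*1) = (-21078 + sqrt(41)) - (-107 - 1) = (-21078 + sqrt(41)) - 1*(-108) = (-21078 + sqrt(41)) + 108 = -20970 + sqrt(41)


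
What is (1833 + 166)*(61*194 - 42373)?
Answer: -61047461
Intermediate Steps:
(1833 + 166)*(61*194 - 42373) = 1999*(11834 - 42373) = 1999*(-30539) = -61047461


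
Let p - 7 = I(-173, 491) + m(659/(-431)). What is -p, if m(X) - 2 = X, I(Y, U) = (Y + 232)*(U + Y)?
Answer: -8089642/431 ≈ -18769.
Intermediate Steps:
I(Y, U) = (232 + Y)*(U + Y)
m(X) = 2 + X
p = 8089642/431 (p = 7 + (((-173)**2 + 232*491 + 232*(-173) + 491*(-173)) + (2 + 659/(-431))) = 7 + ((29929 + 113912 - 40136 - 84943) + (2 + 659*(-1/431))) = 7 + (18762 + (2 - 659/431)) = 7 + (18762 + 203/431) = 7 + 8086625/431 = 8089642/431 ≈ 18769.)
-p = -1*8089642/431 = -8089642/431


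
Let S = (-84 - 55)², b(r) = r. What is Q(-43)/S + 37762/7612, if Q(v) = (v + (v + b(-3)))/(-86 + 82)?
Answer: 729768969/147071452 ≈ 4.9620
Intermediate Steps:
S = 19321 (S = (-139)² = 19321)
Q(v) = ¾ - v/2 (Q(v) = (v + (v - 3))/(-86 + 82) = (v + (-3 + v))/(-4) = (-3 + 2*v)*(-¼) = ¾ - v/2)
Q(-43)/S + 37762/7612 = (¾ - ½*(-43))/19321 + 37762/7612 = (¾ + 43/2)*(1/19321) + 37762*(1/7612) = (89/4)*(1/19321) + 18881/3806 = 89/77284 + 18881/3806 = 729768969/147071452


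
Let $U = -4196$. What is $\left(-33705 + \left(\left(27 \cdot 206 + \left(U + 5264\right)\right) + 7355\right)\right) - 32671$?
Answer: $-52391$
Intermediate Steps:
$\left(-33705 + \left(\left(27 \cdot 206 + \left(U + 5264\right)\right) + 7355\right)\right) - 32671 = \left(-33705 + \left(\left(27 \cdot 206 + \left(-4196 + 5264\right)\right) + 7355\right)\right) - 32671 = \left(-33705 + \left(\left(5562 + 1068\right) + 7355\right)\right) - 32671 = \left(-33705 + \left(6630 + 7355\right)\right) - 32671 = \left(-33705 + 13985\right) - 32671 = -19720 - 32671 = -52391$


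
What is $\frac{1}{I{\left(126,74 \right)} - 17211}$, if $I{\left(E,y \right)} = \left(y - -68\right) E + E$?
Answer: $\frac{1}{807} \approx 0.0012392$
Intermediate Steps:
$I{\left(E,y \right)} = E + E \left(68 + y\right)$ ($I{\left(E,y \right)} = \left(y + 68\right) E + E = \left(68 + y\right) E + E = E \left(68 + y\right) + E = E + E \left(68 + y\right)$)
$\frac{1}{I{\left(126,74 \right)} - 17211} = \frac{1}{126 \left(69 + 74\right) - 17211} = \frac{1}{126 \cdot 143 - 17211} = \frac{1}{18018 - 17211} = \frac{1}{807}$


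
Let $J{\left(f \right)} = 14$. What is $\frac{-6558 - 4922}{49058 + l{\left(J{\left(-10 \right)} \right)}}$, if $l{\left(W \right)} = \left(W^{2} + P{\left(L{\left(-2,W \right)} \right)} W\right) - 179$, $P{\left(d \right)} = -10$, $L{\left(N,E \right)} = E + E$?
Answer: $- \frac{2296}{9787} \approx -0.2346$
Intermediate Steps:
$L{\left(N,E \right)} = 2 E$
$l{\left(W \right)} = -179 + W^{2} - 10 W$ ($l{\left(W \right)} = \left(W^{2} - 10 W\right) - 179 = -179 + W^{2} - 10 W$)
$\frac{-6558 - 4922}{49058 + l{\left(J{\left(-10 \right)} \right)}} = \frac{-6558 - 4922}{49058 - \left(319 - 196\right)} = - \frac{11480}{49058 - 123} = - \frac{11480}{48935} = \left(-11480\right) \frac{1}{48935} = - \frac{2296}{9787}$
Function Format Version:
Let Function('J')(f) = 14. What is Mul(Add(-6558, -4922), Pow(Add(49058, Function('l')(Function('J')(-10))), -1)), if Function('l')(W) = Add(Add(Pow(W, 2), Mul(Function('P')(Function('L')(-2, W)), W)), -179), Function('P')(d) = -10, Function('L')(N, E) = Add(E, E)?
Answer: Rational(-2296, 9787) ≈ -0.23460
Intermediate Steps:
Function('L')(N, E) = Mul(2, E)
Function('l')(W) = Add(-179, Pow(W, 2), Mul(-10, W)) (Function('l')(W) = Add(Add(Pow(W, 2), Mul(-10, W)), -179) = Add(-179, Pow(W, 2), Mul(-10, W)))
Mul(Add(-6558, -4922), Pow(Add(49058, Function('l')(Function('J')(-10))), -1)) = Mul(Add(-6558, -4922), Pow(Add(49058, Add(-179, Pow(14, 2), Mul(-10, 14))), -1)) = Mul(-11480, Pow(Add(49058, Add(-179, 196, -140)), -1)) = Mul(-11480, Pow(Add(49058, -123), -1)) = Mul(-11480, Pow(48935, -1)) = Mul(-11480, Rational(1, 48935)) = Rational(-2296, 9787)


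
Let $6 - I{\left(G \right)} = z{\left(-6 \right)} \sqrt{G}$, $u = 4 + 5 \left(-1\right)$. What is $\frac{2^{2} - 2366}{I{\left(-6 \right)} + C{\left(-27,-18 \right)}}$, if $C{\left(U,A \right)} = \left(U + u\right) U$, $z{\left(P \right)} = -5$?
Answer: $- \frac{299974}{96799} + \frac{5905 i \sqrt{6}}{290397} \approx -3.0989 + 0.049809 i$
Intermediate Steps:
$u = -1$ ($u = 4 - 5 = -1$)
$I{\left(G \right)} = 6 + 5 \sqrt{G}$ ($I{\left(G \right)} = 6 - - 5 \sqrt{G} = 6 + 5 \sqrt{G}$)
$C{\left(U,A \right)} = U \left(-1 + U\right)$ ($C{\left(U,A \right)} = \left(U - 1\right) U = \left(-1 + U\right) U = U \left(-1 + U\right)$)
$\frac{2^{2} - 2366}{I{\left(-6 \right)} + C{\left(-27,-18 \right)}} = \frac{2^{2} - 2366}{\left(6 + 5 \sqrt{-6}\right) - 27 \left(-1 - 27\right)} = \frac{4 - 2366}{\left(6 + 5 i \sqrt{6}\right) - -756} = - \frac{2362}{\left(6 + 5 i \sqrt{6}\right) + 756} = - \frac{2362}{762 + 5 i \sqrt{6}}$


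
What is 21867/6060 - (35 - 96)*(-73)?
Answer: -8987771/2020 ≈ -4449.4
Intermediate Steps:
21867/6060 - (35 - 96)*(-73) = 21867*(1/6060) - (-61)*(-73) = 7289/2020 - 1*4453 = 7289/2020 - 4453 = -8987771/2020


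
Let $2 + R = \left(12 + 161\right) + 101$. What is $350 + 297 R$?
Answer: $81134$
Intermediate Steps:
$R = 272$ ($R = -2 + \left(\left(12 + 161\right) + 101\right) = -2 + \left(173 + 101\right) = -2 + 274 = 272$)
$350 + 297 R = 350 + 297 \cdot 272 = 350 + 80784 = 81134$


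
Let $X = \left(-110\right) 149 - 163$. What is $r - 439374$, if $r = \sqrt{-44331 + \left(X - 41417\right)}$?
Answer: $-439374 + i \sqrt{102301} \approx -4.3937 \cdot 10^{5} + 319.85 i$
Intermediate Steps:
$X = -16553$ ($X = -16390 - 163 = -16553$)
$r = i \sqrt{102301}$ ($r = \sqrt{-44331 - 57970} = \sqrt{-102301} = i \sqrt{102301} \approx 319.85 i$)
$r - 439374 = i \sqrt{102301} - 439374 = -439374 + i \sqrt{102301}$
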